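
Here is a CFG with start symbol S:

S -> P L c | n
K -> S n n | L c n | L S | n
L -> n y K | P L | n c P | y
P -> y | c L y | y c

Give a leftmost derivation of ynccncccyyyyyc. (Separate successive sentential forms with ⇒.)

S ⇒ PLc   [S -> P L c]
PLc ⇒ yLc   [P -> y]
yLc ⇒ yncPc   [L -> n c P]
yncPc ⇒ ynccLyc   [P -> c L y]
ynccLyc ⇒ ynccncPyc   [L -> n c P]
ynccncPyc ⇒ ynccnccLyyc   [P -> c L y]
ynccnccLyyc ⇒ ynccnccPLyyc   [L -> P L]
ynccnccPLyyc ⇒ ynccncccLyLyyc   [P -> c L y]
ynccncccLyLyyc ⇒ ynccncccyyLyyc   [L -> y]
ynccncccyyLyyc ⇒ ynccncccyyyyyc   [L -> y]

S⇒PLc⇒yLc⇒yncPc⇒ynccLyc⇒ynccncPyc⇒ynccnccLyyc⇒ynccnccPLyyc⇒ynccncccLyLyyc⇒ynccncccyyLyyc⇒ynccncccyyyyyc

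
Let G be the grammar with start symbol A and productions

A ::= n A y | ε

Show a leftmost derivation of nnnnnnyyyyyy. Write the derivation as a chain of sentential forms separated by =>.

A => nAy => nnAyy => nnnAyyy => nnnnAyyyy => nnnnnAyyyyy => nnnnnnAyyyyyy => nnnnnnyyyyyy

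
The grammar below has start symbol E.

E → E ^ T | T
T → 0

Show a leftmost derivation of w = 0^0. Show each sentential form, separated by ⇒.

E ⇒ E^T ⇒ T^T ⇒ 0^T ⇒ 0^0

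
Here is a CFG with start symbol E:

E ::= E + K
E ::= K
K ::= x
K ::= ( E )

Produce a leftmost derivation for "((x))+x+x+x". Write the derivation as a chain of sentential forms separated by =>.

E=>E+K=>E+K+K=>E+K+K+K=>K+K+K+K=>(E)+K+K+K=>(K)+K+K+K=>((E))+K+K+K=>((K))+K+K+K=>((x))+K+K+K=>((x))+x+K+K=>((x))+x+x+K=>((x))+x+x+x

E => E+K   [E ::= E + K]
E+K => E+K+K   [E ::= E + K]
E+K+K => E+K+K+K   [E ::= E + K]
E+K+K+K => K+K+K+K   [E ::= K]
K+K+K+K => (E)+K+K+K   [K ::= ( E )]
(E)+K+K+K => (K)+K+K+K   [E ::= K]
(K)+K+K+K => ((E))+K+K+K   [K ::= ( E )]
((E))+K+K+K => ((K))+K+K+K   [E ::= K]
((K))+K+K+K => ((x))+K+K+K   [K ::= x]
((x))+K+K+K => ((x))+x+K+K   [K ::= x]
((x))+x+K+K => ((x))+x+x+K   [K ::= x]
((x))+x+x+K => ((x))+x+x+x   [K ::= x]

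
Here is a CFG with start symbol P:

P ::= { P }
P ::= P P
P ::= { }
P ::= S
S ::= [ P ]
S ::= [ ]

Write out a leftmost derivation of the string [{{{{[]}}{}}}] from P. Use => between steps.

P=>S=>[P]=>[{P}]=>[{{P}}]=>[{{PP}}]=>[{{{P}P}}]=>[{{{{P}}P}}]=>[{{{{S}}P}}]=>[{{{{[]}}P}}]=>[{{{{[]}}{}}}]

P => S   [P ::= S]
S => [P]   [S ::= [ P ]]
[P] => [{P}]   [P ::= { P }]
[{P}] => [{{P}}]   [P ::= { P }]
[{{P}}] => [{{PP}}]   [P ::= P P]
[{{PP}}] => [{{{P}P}}]   [P ::= { P }]
[{{{P}P}}] => [{{{{P}}P}}]   [P ::= { P }]
[{{{{P}}P}}] => [{{{{S}}P}}]   [P ::= S]
[{{{{S}}P}}] => [{{{{[]}}P}}]   [S ::= [ ]]
[{{{{[]}}P}}] => [{{{{[]}}{}}}]   [P ::= { }]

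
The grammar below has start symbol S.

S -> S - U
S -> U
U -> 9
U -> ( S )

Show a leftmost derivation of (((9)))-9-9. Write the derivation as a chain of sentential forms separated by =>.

S => S-U => S-U-U => U-U-U => (S)-U-U => (U)-U-U => ((S))-U-U => ((U))-U-U => (((S)))-U-U => (((U)))-U-U => (((9)))-U-U => (((9)))-9-U => (((9)))-9-9

S => S-U   [S -> S - U]
S-U => S-U-U   [S -> S - U]
S-U-U => U-U-U   [S -> U]
U-U-U => (S)-U-U   [U -> ( S )]
(S)-U-U => (U)-U-U   [S -> U]
(U)-U-U => ((S))-U-U   [U -> ( S )]
((S))-U-U => ((U))-U-U   [S -> U]
((U))-U-U => (((S)))-U-U   [U -> ( S )]
(((S)))-U-U => (((U)))-U-U   [S -> U]
(((U)))-U-U => (((9)))-U-U   [U -> 9]
(((9)))-U-U => (((9)))-9-U   [U -> 9]
(((9)))-9-U => (((9)))-9-9   [U -> 9]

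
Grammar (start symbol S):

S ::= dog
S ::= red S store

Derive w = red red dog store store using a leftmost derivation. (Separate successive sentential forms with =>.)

S => red S store => red red S store store => red red dog store store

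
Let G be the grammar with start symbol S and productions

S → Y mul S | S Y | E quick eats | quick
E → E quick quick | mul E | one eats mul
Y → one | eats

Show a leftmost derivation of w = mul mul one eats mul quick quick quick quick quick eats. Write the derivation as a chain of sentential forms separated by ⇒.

S ⇒ E quick eats ⇒ mul E quick eats ⇒ mul mul E quick eats ⇒ mul mul E quick quick quick eats ⇒ mul mul E quick quick quick quick quick eats ⇒ mul mul one eats mul quick quick quick quick quick eats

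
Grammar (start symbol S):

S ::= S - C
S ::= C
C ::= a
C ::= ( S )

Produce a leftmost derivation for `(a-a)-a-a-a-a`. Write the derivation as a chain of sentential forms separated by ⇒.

S⇒S-C⇒S-C-C⇒S-C-C-C⇒S-C-C-C-C⇒C-C-C-C-C⇒(S)-C-C-C-C⇒(S-C)-C-C-C-C⇒(C-C)-C-C-C-C⇒(a-C)-C-C-C-C⇒(a-a)-C-C-C-C⇒(a-a)-a-C-C-C⇒(a-a)-a-a-C-C⇒(a-a)-a-a-a-C⇒(a-a)-a-a-a-a

S ⇒ S-C   [S ::= S - C]
S-C ⇒ S-C-C   [S ::= S - C]
S-C-C ⇒ S-C-C-C   [S ::= S - C]
S-C-C-C ⇒ S-C-C-C-C   [S ::= S - C]
S-C-C-C-C ⇒ C-C-C-C-C   [S ::= C]
C-C-C-C-C ⇒ (S)-C-C-C-C   [C ::= ( S )]
(S)-C-C-C-C ⇒ (S-C)-C-C-C-C   [S ::= S - C]
(S-C)-C-C-C-C ⇒ (C-C)-C-C-C-C   [S ::= C]
(C-C)-C-C-C-C ⇒ (a-C)-C-C-C-C   [C ::= a]
(a-C)-C-C-C-C ⇒ (a-a)-C-C-C-C   [C ::= a]
(a-a)-C-C-C-C ⇒ (a-a)-a-C-C-C   [C ::= a]
(a-a)-a-C-C-C ⇒ (a-a)-a-a-C-C   [C ::= a]
(a-a)-a-a-C-C ⇒ (a-a)-a-a-a-C   [C ::= a]
(a-a)-a-a-a-C ⇒ (a-a)-a-a-a-a   [C ::= a]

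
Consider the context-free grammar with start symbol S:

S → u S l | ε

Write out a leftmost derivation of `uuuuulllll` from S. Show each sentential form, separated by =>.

S => uSl   [S → u S l]
uSl => uuSll   [S → u S l]
uuSll => uuuSlll   [S → u S l]
uuuSlll => uuuuSllll   [S → u S l]
uuuuSllll => uuuuuSlllll   [S → u S l]
uuuuuSlllll => uuuuulllll   [S → ε]

S=>uSl=>uuSll=>uuuSlll=>uuuuSllll=>uuuuuSlllll=>uuuuulllll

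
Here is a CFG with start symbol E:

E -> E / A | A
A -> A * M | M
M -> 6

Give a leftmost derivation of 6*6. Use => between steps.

E => A => A*M => M*M => 6*M => 6*6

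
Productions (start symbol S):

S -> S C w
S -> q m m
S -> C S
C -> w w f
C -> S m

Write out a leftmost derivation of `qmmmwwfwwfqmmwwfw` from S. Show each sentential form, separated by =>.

S => CS   [S -> C S]
CS => SmS   [C -> S m]
SmS => qmmmS   [S -> q m m]
qmmmS => qmmmCS   [S -> C S]
qmmmCS => qmmmwwfS   [C -> w w f]
qmmmwwfS => qmmmwwfSCw   [S -> S C w]
qmmmwwfSCw => qmmmwwfCSCw   [S -> C S]
qmmmwwfCSCw => qmmmwwfwwfSCw   [C -> w w f]
qmmmwwfwwfSCw => qmmmwwfwwfqmmCw   [S -> q m m]
qmmmwwfwwfqmmCw => qmmmwwfwwfqmmwwfw   [C -> w w f]

S => CS => SmS => qmmmS => qmmmCS => qmmmwwfS => qmmmwwfSCw => qmmmwwfCSCw => qmmmwwfwwfSCw => qmmmwwfwwfqmmCw => qmmmwwfwwfqmmwwfw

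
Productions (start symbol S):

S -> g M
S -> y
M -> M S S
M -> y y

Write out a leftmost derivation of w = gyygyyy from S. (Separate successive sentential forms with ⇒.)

S ⇒ gM ⇒ gMSS ⇒ gyySS ⇒ gyygMS ⇒ gyygyyS ⇒ gyygyyy

S ⇒ gM   [S -> g M]
gM ⇒ gMSS   [M -> M S S]
gMSS ⇒ gyySS   [M -> y y]
gyySS ⇒ gyygMS   [S -> g M]
gyygMS ⇒ gyygyyS   [M -> y y]
gyygyyS ⇒ gyygyyy   [S -> y]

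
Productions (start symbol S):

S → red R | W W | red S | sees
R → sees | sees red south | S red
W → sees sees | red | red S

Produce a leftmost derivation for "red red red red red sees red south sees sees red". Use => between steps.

S => red S   [S → red S]
red S => red red R   [S → red R]
red red R => red red S red   [R → S red]
red red S red => red red red S red   [S → red S]
red red red S red => red red red W W red   [S → W W]
red red red W W red => red red red red S W red   [W → red S]
red red red red S W red => red red red red red R W red   [S → red R]
red red red red red R W red => red red red red red sees red south W red   [R → sees red south]
red red red red red sees red south W red => red red red red red sees red south sees sees red   [W → sees sees]

S => red S => red red R => red red S red => red red red S red => red red red W W red => red red red red S W red => red red red red red R W red => red red red red red sees red south W red => red red red red red sees red south sees sees red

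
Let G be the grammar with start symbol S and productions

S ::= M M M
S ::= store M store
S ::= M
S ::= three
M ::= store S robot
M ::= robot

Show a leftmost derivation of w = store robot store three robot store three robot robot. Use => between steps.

S => M   [S ::= M]
M => store S robot   [M ::= store S robot]
store S robot => store M M M robot   [S ::= M M M]
store M M M robot => store robot M M robot   [M ::= robot]
store robot M M robot => store robot store S robot M robot   [M ::= store S robot]
store robot store S robot M robot => store robot store three robot M robot   [S ::= three]
store robot store three robot M robot => store robot store three robot store S robot robot   [M ::= store S robot]
store robot store three robot store S robot robot => store robot store three robot store three robot robot   [S ::= three]

S => M => store S robot => store M M M robot => store robot M M robot => store robot store S robot M robot => store robot store three robot M robot => store robot store three robot store S robot robot => store robot store three robot store three robot robot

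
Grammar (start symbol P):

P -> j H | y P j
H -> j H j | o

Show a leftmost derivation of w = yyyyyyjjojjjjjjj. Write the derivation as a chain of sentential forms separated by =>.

P => yPj => yyPjj => yyyPjjj => yyyyPjjjj => yyyyyPjjjjj => yyyyyyPjjjjjj => yyyyyyjHjjjjjj => yyyyyyjjHjjjjjjj => yyyyyyjjojjjjjjj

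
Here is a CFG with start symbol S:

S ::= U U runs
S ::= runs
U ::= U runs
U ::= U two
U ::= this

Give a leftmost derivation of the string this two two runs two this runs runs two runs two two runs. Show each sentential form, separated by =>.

S => U U runs   [S ::= U U runs]
U U runs => U two U runs   [U ::= U two]
U two U runs => U runs two U runs   [U ::= U runs]
U runs two U runs => U two runs two U runs   [U ::= U two]
U two runs two U runs => U two two runs two U runs   [U ::= U two]
U two two runs two U runs => this two two runs two U runs   [U ::= this]
this two two runs two U runs => this two two runs two U two runs   [U ::= U two]
this two two runs two U two runs => this two two runs two U two two runs   [U ::= U two]
this two two runs two U two two runs => this two two runs two U runs two two runs   [U ::= U runs]
this two two runs two U runs two two runs => this two two runs two U two runs two two runs   [U ::= U two]
this two two runs two U two runs two two runs => this two two runs two U runs two runs two two runs   [U ::= U runs]
this two two runs two U runs two runs two two runs => this two two runs two U runs runs two runs two two runs   [U ::= U runs]
this two two runs two U runs runs two runs two two runs => this two two runs two this runs runs two runs two two runs   [U ::= this]

S => U U runs => U two U runs => U runs two U runs => U two runs two U runs => U two two runs two U runs => this two two runs two U runs => this two two runs two U two runs => this two two runs two U two two runs => this two two runs two U runs two two runs => this two two runs two U two runs two two runs => this two two runs two U runs two runs two two runs => this two two runs two U runs runs two runs two two runs => this two two runs two this runs runs two runs two two runs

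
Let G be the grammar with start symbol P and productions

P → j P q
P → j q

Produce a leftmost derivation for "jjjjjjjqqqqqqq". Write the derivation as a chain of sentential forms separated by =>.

P => jPq => jjPqq => jjjPqqq => jjjjPqqqq => jjjjjPqqqqq => jjjjjjPqqqqqq => jjjjjjjqqqqqqq

P => jPq   [P → j P q]
jPq => jjPqq   [P → j P q]
jjPqq => jjjPqqq   [P → j P q]
jjjPqqq => jjjjPqqqq   [P → j P q]
jjjjPqqqq => jjjjjPqqqqq   [P → j P q]
jjjjjPqqqqq => jjjjjjPqqqqqq   [P → j P q]
jjjjjjPqqqqqq => jjjjjjjqqqqqqq   [P → j q]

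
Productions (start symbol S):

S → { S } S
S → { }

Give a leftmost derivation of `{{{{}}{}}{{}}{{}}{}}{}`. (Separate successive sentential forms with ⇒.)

S ⇒ {S}S   [S → { S } S]
{S}S ⇒ {{S}S}S   [S → { S } S]
{{S}S}S ⇒ {{{S}S}S}S   [S → { S } S]
{{{S}S}S}S ⇒ {{{{}}S}S}S   [S → { }]
{{{{}}S}S}S ⇒ {{{{}}{}}S}S   [S → { }]
{{{{}}{}}S}S ⇒ {{{{}}{}}{S}S}S   [S → { S } S]
{{{{}}{}}{S}S}S ⇒ {{{{}}{}}{{}}S}S   [S → { }]
{{{{}}{}}{{}}S}S ⇒ {{{{}}{}}{{}}{S}S}S   [S → { S } S]
{{{{}}{}}{{}}{S}S}S ⇒ {{{{}}{}}{{}}{{}}S}S   [S → { }]
{{{{}}{}}{{}}{{}}S}S ⇒ {{{{}}{}}{{}}{{}}{}}S   [S → { }]
{{{{}}{}}{{}}{{}}{}}S ⇒ {{{{}}{}}{{}}{{}}{}}{}   [S → { }]

S ⇒ {S}S ⇒ {{S}S}S ⇒ {{{S}S}S}S ⇒ {{{{}}S}S}S ⇒ {{{{}}{}}S}S ⇒ {{{{}}{}}{S}S}S ⇒ {{{{}}{}}{{}}S}S ⇒ {{{{}}{}}{{}}{S}S}S ⇒ {{{{}}{}}{{}}{{}}S}S ⇒ {{{{}}{}}{{}}{{}}{}}S ⇒ {{{{}}{}}{{}}{{}}{}}{}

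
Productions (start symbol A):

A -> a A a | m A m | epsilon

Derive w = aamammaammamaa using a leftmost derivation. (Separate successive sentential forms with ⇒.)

A ⇒ aAa ⇒ aaAaa ⇒ aamAmaa ⇒ aamaAamaa ⇒ aamamAmamaa ⇒ aamammAmmamaa ⇒ aamammaAammamaa ⇒ aamammaammamaa

A ⇒ aAa   [A -> a A a]
aAa ⇒ aaAaa   [A -> a A a]
aaAaa ⇒ aamAmaa   [A -> m A m]
aamAmaa ⇒ aamaAamaa   [A -> a A a]
aamaAamaa ⇒ aamamAmamaa   [A -> m A m]
aamamAmamaa ⇒ aamammAmmamaa   [A -> m A m]
aamammAmmamaa ⇒ aamammaAammamaa   [A -> a A a]
aamammaAammamaa ⇒ aamammaammamaa   [A -> epsilon]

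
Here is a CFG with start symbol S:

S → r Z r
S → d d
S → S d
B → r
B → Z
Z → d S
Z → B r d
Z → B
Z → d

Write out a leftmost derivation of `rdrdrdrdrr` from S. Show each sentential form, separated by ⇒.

S ⇒ rZr   [S → r Z r]
rZr ⇒ rdSr   [Z → d S]
rdSr ⇒ rdrZrr   [S → r Z r]
rdrZrr ⇒ rdrdSrr   [Z → d S]
rdrdSrr ⇒ rdrdSdrr   [S → S d]
rdrdSdrr ⇒ rdrdrZrdrr   [S → r Z r]
rdrdrZrdrr ⇒ rdrdrdrdrr   [Z → d]

S ⇒ rZr ⇒ rdSr ⇒ rdrZrr ⇒ rdrdSrr ⇒ rdrdSdrr ⇒ rdrdrZrdrr ⇒ rdrdrdrdrr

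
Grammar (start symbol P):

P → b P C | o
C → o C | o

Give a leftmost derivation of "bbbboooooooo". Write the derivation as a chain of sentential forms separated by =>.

P => bPC   [P → b P C]
bPC => bbPCC   [P → b P C]
bbPCC => bbbPCCC   [P → b P C]
bbbPCCC => bbbbPCCCC   [P → b P C]
bbbbPCCCC => bbbboCCCC   [P → o]
bbbboCCCC => bbbbooCCCC   [C → o C]
bbbbooCCCC => bbbboooCCCC   [C → o C]
bbbboooCCCC => bbbbooooCCCC   [C → o C]
bbbbooooCCCC => bbbboooooCCC   [C → o]
bbbboooooCCC => bbbbooooooCC   [C → o]
bbbbooooooCC => bbbboooooooC   [C → o]
bbbboooooooC => bbbboooooooo   [C → o]

P=>bPC=>bbPCC=>bbbPCCC=>bbbbPCCCC=>bbbboCCCC=>bbbbooCCCC=>bbbboooCCCC=>bbbbooooCCCC=>bbbboooooCCC=>bbbbooooooCC=>bbbboooooooC=>bbbboooooooo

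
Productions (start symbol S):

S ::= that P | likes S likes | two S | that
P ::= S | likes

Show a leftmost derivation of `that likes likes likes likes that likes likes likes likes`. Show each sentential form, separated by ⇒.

S ⇒ that P   [S ::= that P]
that P ⇒ that S   [P ::= S]
that S ⇒ that likes S likes   [S ::= likes S likes]
that likes S likes ⇒ that likes likes S likes likes   [S ::= likes S likes]
that likes likes S likes likes ⇒ that likes likes likes S likes likes likes   [S ::= likes S likes]
that likes likes likes S likes likes likes ⇒ that likes likes likes likes S likes likes likes likes   [S ::= likes S likes]
that likes likes likes likes S likes likes likes likes ⇒ that likes likes likes likes that likes likes likes likes   [S ::= that]

S ⇒ that P ⇒ that S ⇒ that likes S likes ⇒ that likes likes S likes likes ⇒ that likes likes likes S likes likes likes ⇒ that likes likes likes likes S likes likes likes likes ⇒ that likes likes likes likes that likes likes likes likes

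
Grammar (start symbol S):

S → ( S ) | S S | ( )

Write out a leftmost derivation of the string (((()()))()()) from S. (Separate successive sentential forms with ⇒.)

S ⇒ (S) ⇒ (SS) ⇒ (SSS) ⇒ ((S)SS) ⇒ (((S))SS) ⇒ (((SS))SS) ⇒ (((()S))SS) ⇒ (((()()))SS) ⇒ (((()()))()S) ⇒ (((()()))()())

S ⇒ (S)   [S → ( S )]
(S) ⇒ (SS)   [S → S S]
(SS) ⇒ (SSS)   [S → S S]
(SSS) ⇒ ((S)SS)   [S → ( S )]
((S)SS) ⇒ (((S))SS)   [S → ( S )]
(((S))SS) ⇒ (((SS))SS)   [S → S S]
(((SS))SS) ⇒ (((()S))SS)   [S → ( )]
(((()S))SS) ⇒ (((()()))SS)   [S → ( )]
(((()()))SS) ⇒ (((()()))()S)   [S → ( )]
(((()()))()S) ⇒ (((()()))()())   [S → ( )]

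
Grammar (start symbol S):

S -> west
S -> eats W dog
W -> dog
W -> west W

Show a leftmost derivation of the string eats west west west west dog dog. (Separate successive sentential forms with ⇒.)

S ⇒ eats W dog   [S -> eats W dog]
eats W dog ⇒ eats west W dog   [W -> west W]
eats west W dog ⇒ eats west west W dog   [W -> west W]
eats west west W dog ⇒ eats west west west W dog   [W -> west W]
eats west west west W dog ⇒ eats west west west west W dog   [W -> west W]
eats west west west west W dog ⇒ eats west west west west dog dog   [W -> dog]

S ⇒ eats W dog ⇒ eats west W dog ⇒ eats west west W dog ⇒ eats west west west W dog ⇒ eats west west west west W dog ⇒ eats west west west west dog dog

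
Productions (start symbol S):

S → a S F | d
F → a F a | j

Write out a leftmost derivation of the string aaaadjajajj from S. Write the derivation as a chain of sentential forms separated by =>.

S => aSF => aaSFF => aaaSFFF => aaaaSFFFF => aaaadFFFF => aaaadjFFF => aaaadjaFaFF => aaaadjajaFF => aaaadjajajF => aaaadjajajj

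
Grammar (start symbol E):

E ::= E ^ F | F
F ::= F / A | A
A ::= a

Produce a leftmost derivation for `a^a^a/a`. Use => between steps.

E => E^F   [E ::= E ^ F]
E^F => E^F^F   [E ::= E ^ F]
E^F^F => F^F^F   [E ::= F]
F^F^F => A^F^F   [F ::= A]
A^F^F => a^F^F   [A ::= a]
a^F^F => a^A^F   [F ::= A]
a^A^F => a^a^F   [A ::= a]
a^a^F => a^a^F/A   [F ::= F / A]
a^a^F/A => a^a^A/A   [F ::= A]
a^a^A/A => a^a^a/A   [A ::= a]
a^a^a/A => a^a^a/a   [A ::= a]

E => E^F => E^F^F => F^F^F => A^F^F => a^F^F => a^A^F => a^a^F => a^a^F/A => a^a^A/A => a^a^a/A => a^a^a/a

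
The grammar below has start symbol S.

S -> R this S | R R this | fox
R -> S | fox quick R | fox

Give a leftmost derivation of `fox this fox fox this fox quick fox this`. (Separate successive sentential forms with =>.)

S => R this S => fox this S => fox this R R this => fox this S R this => fox this R R this R this => fox this S R this R this => fox this fox R this R this => fox this fox fox this R this => fox this fox fox this fox quick R this => fox this fox fox this fox quick fox this

S => R this S   [S -> R this S]
R this S => fox this S   [R -> fox]
fox this S => fox this R R this   [S -> R R this]
fox this R R this => fox this S R this   [R -> S]
fox this S R this => fox this R R this R this   [S -> R R this]
fox this R R this R this => fox this S R this R this   [R -> S]
fox this S R this R this => fox this fox R this R this   [S -> fox]
fox this fox R this R this => fox this fox fox this R this   [R -> fox]
fox this fox fox this R this => fox this fox fox this fox quick R this   [R -> fox quick R]
fox this fox fox this fox quick R this => fox this fox fox this fox quick fox this   [R -> fox]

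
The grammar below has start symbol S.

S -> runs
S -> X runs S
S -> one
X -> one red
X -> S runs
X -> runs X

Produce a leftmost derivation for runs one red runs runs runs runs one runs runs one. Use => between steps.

S => X runs S   [S -> X runs S]
X runs S => S runs runs S   [X -> S runs]
S runs runs S => X runs S runs runs S   [S -> X runs S]
X runs S runs runs S => S runs runs S runs runs S   [X -> S runs]
S runs runs S runs runs S => X runs S runs runs S runs runs S   [S -> X runs S]
X runs S runs runs S runs runs S => runs X runs S runs runs S runs runs S   [X -> runs X]
runs X runs S runs runs S runs runs S => runs one red runs S runs runs S runs runs S   [X -> one red]
runs one red runs S runs runs S runs runs S => runs one red runs runs runs runs S runs runs S   [S -> runs]
runs one red runs runs runs runs S runs runs S => runs one red runs runs runs runs one runs runs S   [S -> one]
runs one red runs runs runs runs one runs runs S => runs one red runs runs runs runs one runs runs one   [S -> one]

S => X runs S => S runs runs S => X runs S runs runs S => S runs runs S runs runs S => X runs S runs runs S runs runs S => runs X runs S runs runs S runs runs S => runs one red runs S runs runs S runs runs S => runs one red runs runs runs runs S runs runs S => runs one red runs runs runs runs one runs runs S => runs one red runs runs runs runs one runs runs one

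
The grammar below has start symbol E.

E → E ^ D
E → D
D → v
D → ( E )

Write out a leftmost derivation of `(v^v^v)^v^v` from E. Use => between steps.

E => E^D => E^D^D => D^D^D => (E)^D^D => (E^D)^D^D => (E^D^D)^D^D => (D^D^D)^D^D => (v^D^D)^D^D => (v^v^D)^D^D => (v^v^v)^D^D => (v^v^v)^v^D => (v^v^v)^v^v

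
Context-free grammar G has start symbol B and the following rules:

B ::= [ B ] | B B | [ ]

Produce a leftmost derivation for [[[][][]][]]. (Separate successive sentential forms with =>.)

B => [B] => [BB] => [[B]B] => [[BB]B] => [[BBB]B] => [[[]BB]B] => [[[][]B]B] => [[[][][]]B] => [[[][][]][]]

B => [B]   [B ::= [ B ]]
[B] => [BB]   [B ::= B B]
[BB] => [[B]B]   [B ::= [ B ]]
[[B]B] => [[BB]B]   [B ::= B B]
[[BB]B] => [[BBB]B]   [B ::= B B]
[[BBB]B] => [[[]BB]B]   [B ::= [ ]]
[[[]BB]B] => [[[][]B]B]   [B ::= [ ]]
[[[][]B]B] => [[[][][]]B]   [B ::= [ ]]
[[[][][]]B] => [[[][][]][]]   [B ::= [ ]]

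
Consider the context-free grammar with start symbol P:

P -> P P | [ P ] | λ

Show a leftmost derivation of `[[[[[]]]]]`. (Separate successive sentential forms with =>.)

P=>[P]=>[[P]]=>[[[P]]]=>[[[PP]]]=>[[[PPP]]]=>[[[[P]PP]]]=>[[[[[P]]PP]]]=>[[[[[]]PP]]]=>[[[[[]]P]]]=>[[[[[]]]]]

P => [P]   [P -> [ P ]]
[P] => [[P]]   [P -> [ P ]]
[[P]] => [[[P]]]   [P -> [ P ]]
[[[P]]] => [[[PP]]]   [P -> P P]
[[[PP]]] => [[[PPP]]]   [P -> P P]
[[[PPP]]] => [[[[P]PP]]]   [P -> [ P ]]
[[[[P]PP]]] => [[[[[P]]PP]]]   [P -> [ P ]]
[[[[[P]]PP]]] => [[[[[]]PP]]]   [P -> λ]
[[[[[]]PP]]] => [[[[[]]P]]]   [P -> λ]
[[[[[]]P]]] => [[[[[]]]]]   [P -> λ]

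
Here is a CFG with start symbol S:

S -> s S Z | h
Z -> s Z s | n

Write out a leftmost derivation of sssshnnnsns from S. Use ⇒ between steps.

S ⇒ sSZ   [S -> s S Z]
sSZ ⇒ ssSZZ   [S -> s S Z]
ssSZZ ⇒ sssSZZZ   [S -> s S Z]
sssSZZZ ⇒ ssssSZZZZ   [S -> s S Z]
ssssSZZZZ ⇒ sssshZZZZ   [S -> h]
sssshZZZZ ⇒ sssshnZZZ   [Z -> n]
sssshnZZZ ⇒ sssshnnZZ   [Z -> n]
sssshnnZZ ⇒ sssshnnnZ   [Z -> n]
sssshnnnZ ⇒ sssshnnnsZs   [Z -> s Z s]
sssshnnnsZs ⇒ sssshnnnsns   [Z -> n]

S⇒sSZ⇒ssSZZ⇒sssSZZZ⇒ssssSZZZZ⇒sssshZZZZ⇒sssshnZZZ⇒sssshnnZZ⇒sssshnnnZ⇒sssshnnnsZs⇒sssshnnnsns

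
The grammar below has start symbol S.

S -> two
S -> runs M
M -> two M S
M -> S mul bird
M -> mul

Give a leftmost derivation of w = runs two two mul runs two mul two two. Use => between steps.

S => runs M => runs two M S => runs two two M S S => runs two two mul S S => runs two two mul runs M S => runs two two mul runs two M S S => runs two two mul runs two mul S S => runs two two mul runs two mul two S => runs two two mul runs two mul two two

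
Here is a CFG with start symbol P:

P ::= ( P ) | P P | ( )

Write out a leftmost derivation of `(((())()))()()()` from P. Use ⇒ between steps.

P ⇒ PP   [P ::= P P]
PP ⇒ PPP   [P ::= P P]
PPP ⇒ PPPP   [P ::= P P]
PPPP ⇒ (P)PPP   [P ::= ( P )]
(P)PPP ⇒ ((P))PPP   [P ::= ( P )]
((P))PPP ⇒ ((PP))PPP   [P ::= P P]
((PP))PPP ⇒ (((P)P))PPP   [P ::= ( P )]
(((P)P))PPP ⇒ (((())P))PPP   [P ::= ( )]
(((())P))PPP ⇒ (((())()))PPP   [P ::= ( )]
(((())()))PPP ⇒ (((())()))()PP   [P ::= ( )]
(((())()))()PP ⇒ (((())()))()()P   [P ::= ( )]
(((())()))()()P ⇒ (((())()))()()()   [P ::= ( )]

P ⇒ PP ⇒ PPP ⇒ PPPP ⇒ (P)PPP ⇒ ((P))PPP ⇒ ((PP))PPP ⇒ (((P)P))PPP ⇒ (((())P))PPP ⇒ (((())()))PPP ⇒ (((())()))()PP ⇒ (((())()))()()P ⇒ (((())()))()()()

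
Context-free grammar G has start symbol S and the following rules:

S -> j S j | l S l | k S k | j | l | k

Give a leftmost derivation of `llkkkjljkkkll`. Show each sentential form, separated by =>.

S => lSl => llSll => llkSkll => llkkSkkll => llkkkSkkkll => llkkkjSjkkkll => llkkkjljkkkll

S => lSl   [S -> l S l]
lSl => llSll   [S -> l S l]
llSll => llkSkll   [S -> k S k]
llkSkll => llkkSkkll   [S -> k S k]
llkkSkkll => llkkkSkkkll   [S -> k S k]
llkkkSkkkll => llkkkjSjkkkll   [S -> j S j]
llkkkjSjkkkll => llkkkjljkkkll   [S -> l]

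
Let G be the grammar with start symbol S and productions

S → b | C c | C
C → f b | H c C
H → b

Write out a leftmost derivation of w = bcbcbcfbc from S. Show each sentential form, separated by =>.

S => Cc   [S → C c]
Cc => HcCc   [C → H c C]
HcCc => bcCc   [H → b]
bcCc => bcHcCc   [C → H c C]
bcHcCc => bcbcCc   [H → b]
bcbcCc => bcbcHcCc   [C → H c C]
bcbcHcCc => bcbcbcCc   [H → b]
bcbcbcCc => bcbcbcfbc   [C → f b]

S => Cc => HcCc => bcCc => bcHcCc => bcbcCc => bcbcHcCc => bcbcbcCc => bcbcbcfbc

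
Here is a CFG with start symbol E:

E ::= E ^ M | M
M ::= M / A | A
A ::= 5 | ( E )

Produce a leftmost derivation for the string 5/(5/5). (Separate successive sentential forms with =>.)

E => M => M/A => A/A => 5/A => 5/(E) => 5/(M) => 5/(M/A) => 5/(A/A) => 5/(5/A) => 5/(5/5)

E => M   [E ::= M]
M => M/A   [M ::= M / A]
M/A => A/A   [M ::= A]
A/A => 5/A   [A ::= 5]
5/A => 5/(E)   [A ::= ( E )]
5/(E) => 5/(M)   [E ::= M]
5/(M) => 5/(M/A)   [M ::= M / A]
5/(M/A) => 5/(A/A)   [M ::= A]
5/(A/A) => 5/(5/A)   [A ::= 5]
5/(5/A) => 5/(5/5)   [A ::= 5]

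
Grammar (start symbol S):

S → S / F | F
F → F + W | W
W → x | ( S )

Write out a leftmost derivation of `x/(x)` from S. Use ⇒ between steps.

S ⇒ S/F ⇒ F/F ⇒ W/F ⇒ x/F ⇒ x/W ⇒ x/(S) ⇒ x/(F) ⇒ x/(W) ⇒ x/(x)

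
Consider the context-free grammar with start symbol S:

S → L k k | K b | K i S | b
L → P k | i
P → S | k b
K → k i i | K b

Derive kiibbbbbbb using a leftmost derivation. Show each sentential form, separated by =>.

S => Kb   [S → K b]
Kb => Kbb   [K → K b]
Kbb => Kbbb   [K → K b]
Kbbb => Kbbbb   [K → K b]
Kbbbb => Kbbbbb   [K → K b]
Kbbbbb => Kbbbbbb   [K → K b]
Kbbbbbb => Kbbbbbbb   [K → K b]
Kbbbbbbb => kiibbbbbbb   [K → k i i]

S => Kb => Kbb => Kbbb => Kbbbb => Kbbbbb => Kbbbbbb => Kbbbbbbb => kiibbbbbbb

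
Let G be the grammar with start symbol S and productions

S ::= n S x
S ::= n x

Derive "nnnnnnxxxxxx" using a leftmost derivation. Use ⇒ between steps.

S ⇒ nSx   [S ::= n S x]
nSx ⇒ nnSxx   [S ::= n S x]
nnSxx ⇒ nnnSxxx   [S ::= n S x]
nnnSxxx ⇒ nnnnSxxxx   [S ::= n S x]
nnnnSxxxx ⇒ nnnnnSxxxxx   [S ::= n S x]
nnnnnSxxxxx ⇒ nnnnnnxxxxxx   [S ::= n x]

S ⇒ nSx ⇒ nnSxx ⇒ nnnSxxx ⇒ nnnnSxxxx ⇒ nnnnnSxxxxx ⇒ nnnnnnxxxxxx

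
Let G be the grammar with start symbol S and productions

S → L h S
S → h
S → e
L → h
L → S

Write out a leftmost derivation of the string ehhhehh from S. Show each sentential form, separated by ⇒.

S ⇒ LhS ⇒ ShS ⇒ ehS ⇒ ehLhS ⇒ ehShS ⇒ ehLhShS ⇒ ehShShS ⇒ ehhhShS ⇒ ehhhehS ⇒ ehhhehh

S ⇒ LhS   [S → L h S]
LhS ⇒ ShS   [L → S]
ShS ⇒ ehS   [S → e]
ehS ⇒ ehLhS   [S → L h S]
ehLhS ⇒ ehShS   [L → S]
ehShS ⇒ ehLhShS   [S → L h S]
ehLhShS ⇒ ehShShS   [L → S]
ehShShS ⇒ ehhhShS   [S → h]
ehhhShS ⇒ ehhhehS   [S → e]
ehhhehS ⇒ ehhhehh   [S → h]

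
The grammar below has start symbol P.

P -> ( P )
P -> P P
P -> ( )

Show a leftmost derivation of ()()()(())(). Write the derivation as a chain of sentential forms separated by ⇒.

P ⇒ PP ⇒ ()P ⇒ ()PP ⇒ ()()P ⇒ ()()PP ⇒ ()()PPP ⇒ ()()()PP ⇒ ()()()(P)P ⇒ ()()()(())P ⇒ ()()()(())()

P ⇒ PP   [P -> P P]
PP ⇒ ()P   [P -> ( )]
()P ⇒ ()PP   [P -> P P]
()PP ⇒ ()()P   [P -> ( )]
()()P ⇒ ()()PP   [P -> P P]
()()PP ⇒ ()()PPP   [P -> P P]
()()PPP ⇒ ()()()PP   [P -> ( )]
()()()PP ⇒ ()()()(P)P   [P -> ( P )]
()()()(P)P ⇒ ()()()(())P   [P -> ( )]
()()()(())P ⇒ ()()()(())()   [P -> ( )]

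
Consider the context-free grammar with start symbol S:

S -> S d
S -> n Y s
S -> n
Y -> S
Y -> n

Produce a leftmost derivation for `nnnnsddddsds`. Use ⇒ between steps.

S ⇒ nYs   [S -> n Y s]
nYs ⇒ nSs   [Y -> S]
nSs ⇒ nSds   [S -> S d]
nSds ⇒ nnYsds   [S -> n Y s]
nnYsds ⇒ nnSsds   [Y -> S]
nnSsds ⇒ nnSdsds   [S -> S d]
nnSdsds ⇒ nnSddsds   [S -> S d]
nnSddsds ⇒ nnSdddsds   [S -> S d]
nnSdddsds ⇒ nnSddddsds   [S -> S d]
nnSddddsds ⇒ nnnYsddddsds   [S -> n Y s]
nnnYsddddsds ⇒ nnnSsddddsds   [Y -> S]
nnnSsddddsds ⇒ nnnnsddddsds   [S -> n]

S ⇒ nYs ⇒ nSs ⇒ nSds ⇒ nnYsds ⇒ nnSsds ⇒ nnSdsds ⇒ nnSddsds ⇒ nnSdddsds ⇒ nnSddddsds ⇒ nnnYsddddsds ⇒ nnnSsddddsds ⇒ nnnnsddddsds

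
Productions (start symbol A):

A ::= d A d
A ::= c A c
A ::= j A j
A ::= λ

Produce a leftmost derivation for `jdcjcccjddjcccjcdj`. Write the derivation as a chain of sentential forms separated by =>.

A=>jAj=>jdAdj=>jdcAcdj=>jdcjAjcdj=>jdcjcAcjcdj=>jdcjccAccjcdj=>jdcjcccAcccjcdj=>jdcjcccjAjcccjcdj=>jdcjcccjdAdjcccjcdj=>jdcjcccjddjcccjcdj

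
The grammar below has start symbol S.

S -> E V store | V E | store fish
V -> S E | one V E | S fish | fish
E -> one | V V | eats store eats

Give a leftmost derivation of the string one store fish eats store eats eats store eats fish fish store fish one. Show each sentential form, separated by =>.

S => V E => S fish E => E V store fish E => V V V store fish E => one V E V V store fish E => one S E E V V store fish E => one store fish E E V V store fish E => one store fish eats store eats E V V store fish E => one store fish eats store eats eats store eats V V store fish E => one store fish eats store eats eats store eats fish V store fish E => one store fish eats store eats eats store eats fish fish store fish E => one store fish eats store eats eats store eats fish fish store fish one

S => V E   [S -> V E]
V E => S fish E   [V -> S fish]
S fish E => E V store fish E   [S -> E V store]
E V store fish E => V V V store fish E   [E -> V V]
V V V store fish E => one V E V V store fish E   [V -> one V E]
one V E V V store fish E => one S E E V V store fish E   [V -> S E]
one S E E V V store fish E => one store fish E E V V store fish E   [S -> store fish]
one store fish E E V V store fish E => one store fish eats store eats E V V store fish E   [E -> eats store eats]
one store fish eats store eats E V V store fish E => one store fish eats store eats eats store eats V V store fish E   [E -> eats store eats]
one store fish eats store eats eats store eats V V store fish E => one store fish eats store eats eats store eats fish V store fish E   [V -> fish]
one store fish eats store eats eats store eats fish V store fish E => one store fish eats store eats eats store eats fish fish store fish E   [V -> fish]
one store fish eats store eats eats store eats fish fish store fish E => one store fish eats store eats eats store eats fish fish store fish one   [E -> one]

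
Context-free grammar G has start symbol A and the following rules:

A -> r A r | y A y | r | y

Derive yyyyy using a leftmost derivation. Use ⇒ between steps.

A ⇒ yAy   [A -> y A y]
yAy ⇒ yyAyy   [A -> y A y]
yyAyy ⇒ yyyyy   [A -> y]

A⇒yAy⇒yyAyy⇒yyyyy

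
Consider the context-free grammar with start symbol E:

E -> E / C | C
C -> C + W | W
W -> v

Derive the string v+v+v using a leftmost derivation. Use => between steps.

E => C   [E -> C]
C => C+W   [C -> C + W]
C+W => C+W+W   [C -> C + W]
C+W+W => W+W+W   [C -> W]
W+W+W => v+W+W   [W -> v]
v+W+W => v+v+W   [W -> v]
v+v+W => v+v+v   [W -> v]

E => C => C+W => C+W+W => W+W+W => v+W+W => v+v+W => v+v+v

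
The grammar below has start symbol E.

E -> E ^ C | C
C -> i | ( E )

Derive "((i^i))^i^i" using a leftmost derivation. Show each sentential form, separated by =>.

E => E^C => E^C^C => C^C^C => (E)^C^C => (C)^C^C => ((E))^C^C => ((E^C))^C^C => ((C^C))^C^C => ((i^C))^C^C => ((i^i))^C^C => ((i^i))^i^C => ((i^i))^i^i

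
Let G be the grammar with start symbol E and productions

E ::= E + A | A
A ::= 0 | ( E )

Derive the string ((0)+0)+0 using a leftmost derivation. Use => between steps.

E=>E+A=>A+A=>(E)+A=>(E+A)+A=>(A+A)+A=>((E)+A)+A=>((A)+A)+A=>((0)+A)+A=>((0)+0)+A=>((0)+0)+0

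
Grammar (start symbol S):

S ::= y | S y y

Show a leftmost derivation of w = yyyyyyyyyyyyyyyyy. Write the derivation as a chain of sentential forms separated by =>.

S=>Syy=>Syyyy=>Syyyyyy=>Syyyyyyyy=>Syyyyyyyyyy=>Syyyyyyyyyyyy=>Syyyyyyyyyyyyyy=>Syyyyyyyyyyyyyyyy=>yyyyyyyyyyyyyyyyy

S => Syy   [S ::= S y y]
Syy => Syyyy   [S ::= S y y]
Syyyy => Syyyyyy   [S ::= S y y]
Syyyyyy => Syyyyyyyy   [S ::= S y y]
Syyyyyyyy => Syyyyyyyyyy   [S ::= S y y]
Syyyyyyyyyy => Syyyyyyyyyyyy   [S ::= S y y]
Syyyyyyyyyyyy => Syyyyyyyyyyyyyy   [S ::= S y y]
Syyyyyyyyyyyyyy => Syyyyyyyyyyyyyyyy   [S ::= S y y]
Syyyyyyyyyyyyyyyy => yyyyyyyyyyyyyyyyy   [S ::= y]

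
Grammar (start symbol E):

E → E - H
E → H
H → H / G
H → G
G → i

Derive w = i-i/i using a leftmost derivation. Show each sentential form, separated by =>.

E => E-H => H-H => G-H => i-H => i-H/G => i-G/G => i-i/G => i-i/i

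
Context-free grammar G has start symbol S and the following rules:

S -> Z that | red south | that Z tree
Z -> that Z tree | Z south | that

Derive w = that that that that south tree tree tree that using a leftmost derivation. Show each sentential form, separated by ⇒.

S ⇒ Z that   [S -> Z that]
Z that ⇒ that Z tree that   [Z -> that Z tree]
that Z tree that ⇒ that that Z tree tree that   [Z -> that Z tree]
that that Z tree tree that ⇒ that that that Z tree tree tree that   [Z -> that Z tree]
that that that Z tree tree tree that ⇒ that that that Z south tree tree tree that   [Z -> Z south]
that that that Z south tree tree tree that ⇒ that that that that south tree tree tree that   [Z -> that]

S ⇒ Z that ⇒ that Z tree that ⇒ that that Z tree tree that ⇒ that that that Z tree tree tree that ⇒ that that that Z south tree tree tree that ⇒ that that that that south tree tree tree that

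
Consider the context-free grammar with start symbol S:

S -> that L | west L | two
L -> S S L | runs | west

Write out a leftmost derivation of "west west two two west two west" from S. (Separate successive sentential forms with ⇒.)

S ⇒ west L   [S -> west L]
west L ⇒ west S S L   [L -> S S L]
west S S L ⇒ west west L S L   [S -> west L]
west west L S L ⇒ west west S S L S L   [L -> S S L]
west west S S L S L ⇒ west west two S L S L   [S -> two]
west west two S L S L ⇒ west west two two L S L   [S -> two]
west west two two L S L ⇒ west west two two west S L   [L -> west]
west west two two west S L ⇒ west west two two west two L   [S -> two]
west west two two west two L ⇒ west west two two west two west   [L -> west]

S ⇒ west L ⇒ west S S L ⇒ west west L S L ⇒ west west S S L S L ⇒ west west two S L S L ⇒ west west two two L S L ⇒ west west two two west S L ⇒ west west two two west two L ⇒ west west two two west two west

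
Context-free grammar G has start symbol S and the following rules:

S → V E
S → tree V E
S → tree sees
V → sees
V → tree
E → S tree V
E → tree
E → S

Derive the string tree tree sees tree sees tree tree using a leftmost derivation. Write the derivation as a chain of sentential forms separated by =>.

S => tree V E => tree tree E => tree tree S tree V => tree tree V E tree V => tree tree sees E tree V => tree tree sees S tree V => tree tree sees tree sees tree V => tree tree sees tree sees tree tree

S => tree V E   [S → tree V E]
tree V E => tree tree E   [V → tree]
tree tree E => tree tree S tree V   [E → S tree V]
tree tree S tree V => tree tree V E tree V   [S → V E]
tree tree V E tree V => tree tree sees E tree V   [V → sees]
tree tree sees E tree V => tree tree sees S tree V   [E → S]
tree tree sees S tree V => tree tree sees tree sees tree V   [S → tree sees]
tree tree sees tree sees tree V => tree tree sees tree sees tree tree   [V → tree]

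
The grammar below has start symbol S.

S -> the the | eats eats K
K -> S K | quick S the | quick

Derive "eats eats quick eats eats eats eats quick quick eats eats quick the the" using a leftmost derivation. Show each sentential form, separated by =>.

S => eats eats K   [S -> eats eats K]
eats eats K => eats eats quick S the   [K -> quick S the]
eats eats quick S the => eats eats quick eats eats K the   [S -> eats eats K]
eats eats quick eats eats K the => eats eats quick eats eats S K the   [K -> S K]
eats eats quick eats eats S K the => eats eats quick eats eats eats eats K K the   [S -> eats eats K]
eats eats quick eats eats eats eats K K the => eats eats quick eats eats eats eats quick K the   [K -> quick]
eats eats quick eats eats eats eats quick K the => eats eats quick eats eats eats eats quick quick S the the   [K -> quick S the]
eats eats quick eats eats eats eats quick quick S the the => eats eats quick eats eats eats eats quick quick eats eats K the the   [S -> eats eats K]
eats eats quick eats eats eats eats quick quick eats eats K the the => eats eats quick eats eats eats eats quick quick eats eats quick the the   [K -> quick]

S => eats eats K => eats eats quick S the => eats eats quick eats eats K the => eats eats quick eats eats S K the => eats eats quick eats eats eats eats K K the => eats eats quick eats eats eats eats quick K the => eats eats quick eats eats eats eats quick quick S the the => eats eats quick eats eats eats eats quick quick eats eats K the the => eats eats quick eats eats eats eats quick quick eats eats quick the the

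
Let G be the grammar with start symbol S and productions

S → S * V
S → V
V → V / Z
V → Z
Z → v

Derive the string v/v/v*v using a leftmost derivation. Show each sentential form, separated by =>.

S => S*V   [S → S * V]
S*V => V*V   [S → V]
V*V => V/Z*V   [V → V / Z]
V/Z*V => V/Z/Z*V   [V → V / Z]
V/Z/Z*V => Z/Z/Z*V   [V → Z]
Z/Z/Z*V => v/Z/Z*V   [Z → v]
v/Z/Z*V => v/v/Z*V   [Z → v]
v/v/Z*V => v/v/v*V   [Z → v]
v/v/v*V => v/v/v*Z   [V → Z]
v/v/v*Z => v/v/v*v   [Z → v]

S => S*V => V*V => V/Z*V => V/Z/Z*V => Z/Z/Z*V => v/Z/Z*V => v/v/Z*V => v/v/v*V => v/v/v*Z => v/v/v*v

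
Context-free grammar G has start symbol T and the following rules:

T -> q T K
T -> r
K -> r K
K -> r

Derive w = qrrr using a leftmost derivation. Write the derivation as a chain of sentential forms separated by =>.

T => qTK   [T -> q T K]
qTK => qrK   [T -> r]
qrK => qrrK   [K -> r K]
qrrK => qrrr   [K -> r]

T=>qTK=>qrK=>qrrK=>qrrr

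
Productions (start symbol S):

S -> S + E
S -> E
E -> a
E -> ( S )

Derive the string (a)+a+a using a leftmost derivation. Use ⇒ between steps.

S⇒S+E⇒S+E+E⇒E+E+E⇒(S)+E+E⇒(E)+E+E⇒(a)+E+E⇒(a)+a+E⇒(a)+a+a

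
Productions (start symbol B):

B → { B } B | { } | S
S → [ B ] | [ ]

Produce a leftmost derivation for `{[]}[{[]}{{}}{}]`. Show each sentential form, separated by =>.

B => {B}B => {S}B => {[]}B => {[]}S => {[]}[B] => {[]}[{B}B] => {[]}[{S}B] => {[]}[{[]}B] => {[]}[{[]}{B}B] => {[]}[{[]}{{}}B] => {[]}[{[]}{{}}{}]

B => {B}B   [B → { B } B]
{B}B => {S}B   [B → S]
{S}B => {[]}B   [S → [ ]]
{[]}B => {[]}S   [B → S]
{[]}S => {[]}[B]   [S → [ B ]]
{[]}[B] => {[]}[{B}B]   [B → { B } B]
{[]}[{B}B] => {[]}[{S}B]   [B → S]
{[]}[{S}B] => {[]}[{[]}B]   [S → [ ]]
{[]}[{[]}B] => {[]}[{[]}{B}B]   [B → { B } B]
{[]}[{[]}{B}B] => {[]}[{[]}{{}}B]   [B → { }]
{[]}[{[]}{{}}B] => {[]}[{[]}{{}}{}]   [B → { }]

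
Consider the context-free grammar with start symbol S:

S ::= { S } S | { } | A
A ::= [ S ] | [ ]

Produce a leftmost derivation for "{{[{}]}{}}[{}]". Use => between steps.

S => {S}S   [S ::= { S } S]
{S}S => {{S}S}S   [S ::= { S } S]
{{S}S}S => {{A}S}S   [S ::= A]
{{A}S}S => {{[S]}S}S   [A ::= [ S ]]
{{[S]}S}S => {{[{}]}S}S   [S ::= { }]
{{[{}]}S}S => {{[{}]}{}}S   [S ::= { }]
{{[{}]}{}}S => {{[{}]}{}}A   [S ::= A]
{{[{}]}{}}A => {{[{}]}{}}[S]   [A ::= [ S ]]
{{[{}]}{}}[S] => {{[{}]}{}}[{}]   [S ::= { }]

S => {S}S => {{S}S}S => {{A}S}S => {{[S]}S}S => {{[{}]}S}S => {{[{}]}{}}S => {{[{}]}{}}A => {{[{}]}{}}[S] => {{[{}]}{}}[{}]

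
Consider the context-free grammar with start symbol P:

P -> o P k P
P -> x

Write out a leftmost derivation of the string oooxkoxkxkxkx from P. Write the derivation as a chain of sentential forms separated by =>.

P => oPkP   [P -> o P k P]
oPkP => ooPkPkP   [P -> o P k P]
ooPkPkP => oooPkPkPkP   [P -> o P k P]
oooPkPkPkP => oooxkPkPkP   [P -> x]
oooxkPkPkP => oooxkoPkPkPkP   [P -> o P k P]
oooxkoPkPkPkP => oooxkoxkPkPkP   [P -> x]
oooxkoxkPkPkP => oooxkoxkxkPkP   [P -> x]
oooxkoxkxkPkP => oooxkoxkxkxkP   [P -> x]
oooxkoxkxkxkP => oooxkoxkxkxkx   [P -> x]

P => oPkP => ooPkPkP => oooPkPkPkP => oooxkPkPkP => oooxkoPkPkPkP => oooxkoxkPkPkP => oooxkoxkxkPkP => oooxkoxkxkxkP => oooxkoxkxkxkx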